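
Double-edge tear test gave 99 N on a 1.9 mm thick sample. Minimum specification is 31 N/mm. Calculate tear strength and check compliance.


Tear strength = 99 / 1.9 = 52.1 N/mm
Required minimum = 31 N/mm
Compliant: Yes


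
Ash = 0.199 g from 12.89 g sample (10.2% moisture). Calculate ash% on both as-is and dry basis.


As-is ash = 1.54%
Dry-basis ash = 1.72%

As-is ash% = 0.199 / 12.89 x 100 = 1.54%
Dry mass = 12.89 x (100 - 10.2) / 100 = 11.57522 g
Dry-basis ash% = 0.199 / 11.57522 x 100 = 1.72%


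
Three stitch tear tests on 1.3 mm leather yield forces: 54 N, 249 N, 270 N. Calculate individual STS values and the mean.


STS1 = 54 / 1.3 = 41.5 N/mm
STS2 = 249 / 1.3 = 191.5 N/mm
STS3 = 270 / 1.3 = 207.7 N/mm
Mean = (41.5 + 191.5 + 207.7) / 3 = 146.9 N/mm


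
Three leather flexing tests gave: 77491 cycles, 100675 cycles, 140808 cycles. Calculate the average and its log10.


Average = 106325 cycles
log10 = 5.03


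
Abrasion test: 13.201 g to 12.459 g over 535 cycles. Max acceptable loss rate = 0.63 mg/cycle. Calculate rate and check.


Rate = 1.387 mg/cycle
Passes: No


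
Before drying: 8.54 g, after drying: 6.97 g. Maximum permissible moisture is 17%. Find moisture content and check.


MC = (8.54 - 6.97) / 8.54 x 100 = 18.4%
Maximum: 17%
Acceptable: No


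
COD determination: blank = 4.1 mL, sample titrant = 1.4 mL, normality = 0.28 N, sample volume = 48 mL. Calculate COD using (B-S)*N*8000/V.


COD = (4.1 - 1.4) x 0.28 x 8000 / 48
COD = 2.7 x 0.28 x 8000 / 48
COD = 126.0 mg/L


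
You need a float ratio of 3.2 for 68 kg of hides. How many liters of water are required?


217.6 L


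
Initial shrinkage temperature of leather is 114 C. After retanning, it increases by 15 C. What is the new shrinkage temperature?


129 C


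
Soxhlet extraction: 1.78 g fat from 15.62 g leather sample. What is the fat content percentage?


11.4%

Fat content = 1.78 / 15.62 x 100
Fat = 11.4%


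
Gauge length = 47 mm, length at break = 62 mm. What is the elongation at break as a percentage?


31.9%


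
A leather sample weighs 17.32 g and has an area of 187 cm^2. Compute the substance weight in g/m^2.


926.2 g/m^2


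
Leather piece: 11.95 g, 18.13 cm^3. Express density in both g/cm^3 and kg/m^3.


0.659 g/cm^3
659 kg/m^3

Density = 11.95 / 18.13 = 0.659 g/cm^3
Convert: 0.659 x 1000 = 659 kg/m^3


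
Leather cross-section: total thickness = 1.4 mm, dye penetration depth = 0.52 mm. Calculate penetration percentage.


37.1%

Penetration% = 0.52 / 1.4 x 100
Penetration = 37.1%


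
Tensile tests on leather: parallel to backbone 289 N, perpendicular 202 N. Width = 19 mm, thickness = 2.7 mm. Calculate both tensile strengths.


Parallel = 5.63 N/mm^2
Perpendicular = 3.94 N/mm^2

Area = 19 x 2.7 = 51.3 mm^2
TS (parallel) = 289 / 51.3 = 5.63 N/mm^2
TS (perpendicular) = 202 / 51.3 = 3.94 N/mm^2


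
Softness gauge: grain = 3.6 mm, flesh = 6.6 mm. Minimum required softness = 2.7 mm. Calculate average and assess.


Average softness = 5.10 mm
Meets requirement: Yes

Average = (3.6 + 6.6) / 2 = 5.10 mm
Minimum = 2.7 mm
Meets requirement: Yes


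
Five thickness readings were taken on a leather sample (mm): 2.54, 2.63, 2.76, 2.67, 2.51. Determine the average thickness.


2.62 mm


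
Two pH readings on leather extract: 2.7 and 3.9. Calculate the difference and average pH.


Difference = 1.2
Average pH = 3.30

Difference = |2.7 - 3.9| = 1.2
Average = (2.7 + 3.9) / 2 = 3.30


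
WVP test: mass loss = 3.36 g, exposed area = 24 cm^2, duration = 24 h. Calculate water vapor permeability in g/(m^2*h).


58.33 g/(m^2*h)

WVP = mass_loss / (area x time) x 10000
WVP = 3.36 / (24 x 24) x 10000
WVP = 3.36 / 576 x 10000 = 58.33 g/(m^2*h)


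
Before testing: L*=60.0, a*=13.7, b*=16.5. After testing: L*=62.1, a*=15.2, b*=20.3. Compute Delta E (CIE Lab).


Delta E = 4.59


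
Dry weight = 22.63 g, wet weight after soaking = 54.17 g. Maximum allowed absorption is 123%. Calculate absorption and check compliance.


Absorption = 139.4%
Compliant: No

WA = (54.17 - 22.63) / 22.63 x 100 = 139.4%
Maximum allowed: 123%
Compliant: No


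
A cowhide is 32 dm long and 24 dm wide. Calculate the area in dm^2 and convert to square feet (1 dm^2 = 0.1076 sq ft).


768 dm^2
82.64 sq ft

Area = 32 x 24 = 768 dm^2
Conversion: 768 x 0.1076 = 82.64 sq ft


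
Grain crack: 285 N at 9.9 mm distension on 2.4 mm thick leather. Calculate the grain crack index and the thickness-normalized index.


Crack index = 285 / 9.9 = 28.8 N/mm
Normalized = 28.8 / 2.4 = 12.0 N/mm per mm


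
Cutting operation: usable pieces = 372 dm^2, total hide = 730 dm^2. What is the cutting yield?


51.0%

Yield = usable / total x 100
Yield = 372 / 730 x 100 = 51.0%


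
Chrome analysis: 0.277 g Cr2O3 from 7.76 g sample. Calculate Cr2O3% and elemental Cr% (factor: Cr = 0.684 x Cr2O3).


Cr2O3 = 3.57%
Cr = 2.44%

Cr2O3% = 0.277 / 7.76 x 100 = 3.57%
Cr% = 3.57 x 0.684 = 2.44%


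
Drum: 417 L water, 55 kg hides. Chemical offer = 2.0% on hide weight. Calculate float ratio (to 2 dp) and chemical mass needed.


Float ratio = 417 / 55 = 7.58
Chemical = 55 x 2.0 / 100 = 1.1 kg


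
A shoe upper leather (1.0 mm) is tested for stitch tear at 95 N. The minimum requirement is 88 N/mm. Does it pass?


STS = 95.0 N/mm
Passes: Yes


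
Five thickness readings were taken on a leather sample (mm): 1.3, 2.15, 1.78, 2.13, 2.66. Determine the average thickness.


2.00 mm

Sum = 1.3 + 2.15 + 1.78 + 2.13 + 2.66 = 10.02
Average = 10.02 / 5 = 2.00 mm


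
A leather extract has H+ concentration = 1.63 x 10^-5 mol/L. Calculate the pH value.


pH = 4.79


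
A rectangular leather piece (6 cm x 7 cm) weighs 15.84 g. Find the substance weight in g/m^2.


3771.4 g/m^2

Area = 6 x 7 = 42 cm^2
SW = 15.84 / 42 x 10000 = 3771.4 g/m^2


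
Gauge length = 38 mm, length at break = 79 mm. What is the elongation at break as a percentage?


107.9%

Extension = 79 - 38 = 41 mm
Elongation = 41 / 38 x 100 = 107.9%


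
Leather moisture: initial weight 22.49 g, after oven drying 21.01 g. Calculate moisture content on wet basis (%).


Moisture = 22.49 - 21.01 = 1.48 g
MC = 1.48 / 22.49 x 100 = 6.6%


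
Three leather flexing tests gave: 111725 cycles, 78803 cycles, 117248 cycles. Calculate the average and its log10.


Average = (111725 + 78803 + 117248) / 3 = 102592 cycles
log10(102592) = 5.01


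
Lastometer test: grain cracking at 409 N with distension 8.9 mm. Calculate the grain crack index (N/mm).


Grain crack index = force / distension
Index = 409 / 8.9 = 46.0 N/mm


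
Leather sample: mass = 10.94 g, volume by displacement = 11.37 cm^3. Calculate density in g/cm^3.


0.962 g/cm^3


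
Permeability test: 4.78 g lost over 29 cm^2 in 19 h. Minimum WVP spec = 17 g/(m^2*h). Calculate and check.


WVP = 4.78 / (29 x 19) x 10000 = 86.75 g/(m^2*h)
Minimum: 17 g/(m^2*h)
Meets spec: Yes


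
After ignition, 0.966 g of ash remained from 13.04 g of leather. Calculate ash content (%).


7.41%

Ash% = 0.966 / 13.04 x 100
Ash% = 7.41%


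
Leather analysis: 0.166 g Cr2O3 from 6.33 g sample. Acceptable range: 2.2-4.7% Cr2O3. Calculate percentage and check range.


Cr2O3% = 0.166 / 6.33 x 100 = 2.62%
Acceptable range: 2.2 to 4.7%
Within range: Yes


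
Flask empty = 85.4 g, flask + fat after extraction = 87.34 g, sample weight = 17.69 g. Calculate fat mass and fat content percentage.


Fat mass = 1.94 g
Fat content = 11.0%


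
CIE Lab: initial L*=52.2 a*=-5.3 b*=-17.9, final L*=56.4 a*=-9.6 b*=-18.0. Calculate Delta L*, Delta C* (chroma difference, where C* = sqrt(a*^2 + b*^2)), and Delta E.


Delta L* = 56.4 - 52.2 = 4.2
C1* = sqrt((-5.3)^2 + (-17.9)^2) = 18.668
C2* = sqrt((-9.6)^2 + (-18.0)^2) = 20.400
Delta C* = 20.400 - 18.668 = 1.73
Delta E = sqrt((4.2)^2 + (-4.3)^2 + (-0.1)^2) = 6.01


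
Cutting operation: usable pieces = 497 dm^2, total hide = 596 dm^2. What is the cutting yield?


83.4%

Yield = usable / total x 100
Yield = 497 / 596 x 100 = 83.4%


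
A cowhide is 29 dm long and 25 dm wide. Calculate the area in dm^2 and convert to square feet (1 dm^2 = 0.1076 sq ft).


Area = 29 x 25 = 725 dm^2
Conversion: 725 x 0.1076 = 78.01 sq ft


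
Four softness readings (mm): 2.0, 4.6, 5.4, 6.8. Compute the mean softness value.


Sum = 2.0 + 4.6 + 5.4 + 6.8
Mean = 18.8 / 4 = 4.70 mm


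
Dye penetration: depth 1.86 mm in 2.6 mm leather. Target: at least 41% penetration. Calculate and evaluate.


Penetration = 1.86 / 2.6 x 100 = 71.5%
Target: 41%
Meets target: Yes


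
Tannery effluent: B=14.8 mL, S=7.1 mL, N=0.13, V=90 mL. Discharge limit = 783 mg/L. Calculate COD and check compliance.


COD = (14.8 - 7.1) x 0.13 x 8000 / 90 = 89.0 mg/L
Limit: 783 mg/L
Compliant: Yes


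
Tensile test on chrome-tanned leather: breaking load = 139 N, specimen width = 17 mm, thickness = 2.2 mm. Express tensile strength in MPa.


Cross-section = 17 x 2.2 = 37.4 mm^2
TS = 139 / 37.4 = 3.72 MPa
(1 N/mm^2 = 1 MPa)


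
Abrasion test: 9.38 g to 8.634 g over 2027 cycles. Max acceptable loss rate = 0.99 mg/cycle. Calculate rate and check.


Loss = 9.38 - 8.634 = 0.746 g
Rate = 0.746 g / 2027 cycles x 1000 = 0.368 mg/cycle
Max = 0.99 mg/cycle
Passes: Yes


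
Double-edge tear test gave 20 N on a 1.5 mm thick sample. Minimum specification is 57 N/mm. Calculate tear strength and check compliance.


Tear strength = 20 / 1.5 = 13.3 N/mm
Required minimum = 57 N/mm
Compliant: No


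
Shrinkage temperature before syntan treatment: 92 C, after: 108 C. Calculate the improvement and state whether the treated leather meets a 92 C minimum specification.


Improvement = 108 - 92 = 16 C
Spec check: 108 C >= 92 C? Yes


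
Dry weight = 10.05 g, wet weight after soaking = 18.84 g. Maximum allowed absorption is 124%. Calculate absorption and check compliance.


WA = (18.84 - 10.05) / 10.05 x 100 = 87.5%
Maximum allowed: 124%
Compliant: Yes


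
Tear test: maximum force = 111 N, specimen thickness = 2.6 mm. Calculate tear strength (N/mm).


42.7 N/mm

Tear strength = force / thickness
Tear = 111 / 2.6 = 42.7 N/mm


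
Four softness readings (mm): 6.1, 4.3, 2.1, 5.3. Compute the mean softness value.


Sum = 6.1 + 4.3 + 2.1 + 5.3
Mean = 17.8 / 4 = 4.45 mm


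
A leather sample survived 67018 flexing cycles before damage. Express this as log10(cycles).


4.83


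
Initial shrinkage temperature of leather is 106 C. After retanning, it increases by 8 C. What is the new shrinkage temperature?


New Ts = 106 + 8 = 114 C


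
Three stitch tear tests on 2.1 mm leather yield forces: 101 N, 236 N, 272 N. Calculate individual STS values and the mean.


STS1 = 48.1 N/mm
STS2 = 112.4 N/mm
STS3 = 129.5 N/mm
Mean = 96.7 N/mm


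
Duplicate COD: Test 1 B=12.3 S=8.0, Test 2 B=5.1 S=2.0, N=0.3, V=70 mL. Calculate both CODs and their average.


COD1 = 147.4 mg/L
COD2 = 106.3 mg/L
Average = 126.9 mg/L

COD1 = (12.3 - 8.0) x 0.3 x 8000 / 70 = 147.4 mg/L
COD2 = (5.1 - 2.0) x 0.3 x 8000 / 70 = 106.3 mg/L
Average = (147.4 + 106.3) / 2 = 126.9 mg/L


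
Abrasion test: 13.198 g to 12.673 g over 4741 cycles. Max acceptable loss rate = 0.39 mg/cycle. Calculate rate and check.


Rate = 0.111 mg/cycle
Passes: Yes


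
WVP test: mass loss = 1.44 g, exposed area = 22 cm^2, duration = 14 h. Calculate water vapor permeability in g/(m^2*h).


WVP = mass_loss / (area x time) x 10000
WVP = 1.44 / (22 x 14) x 10000
WVP = 1.44 / 308 x 10000 = 46.75 g/(m^2*h)


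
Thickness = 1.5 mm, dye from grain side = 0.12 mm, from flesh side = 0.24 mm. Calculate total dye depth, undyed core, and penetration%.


Total dyed = 0.12 + 0.24 = 0.36 mm
Undyed core = 1.5 - 0.36 = 1.14 mm
Penetration = 0.36 / 1.5 x 100 = 24.0%


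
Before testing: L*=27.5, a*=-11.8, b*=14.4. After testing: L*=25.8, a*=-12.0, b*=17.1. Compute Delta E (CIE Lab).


Delta E = 3.20

dL = 25.8 - 27.5 = -1.7
da = -12.0 - (-11.8) = -0.2
db = 17.1 - 14.4 = 2.7
dE = sqrt((-1.7)^2 + (-0.2)^2 + (2.7)^2) = 3.20


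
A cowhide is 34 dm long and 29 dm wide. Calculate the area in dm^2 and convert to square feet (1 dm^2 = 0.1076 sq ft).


986 dm^2
106.09 sq ft

Area = 34 x 29 = 986 dm^2
Conversion: 986 x 0.1076 = 106.09 sq ft


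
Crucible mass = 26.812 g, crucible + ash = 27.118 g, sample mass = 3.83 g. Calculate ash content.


Ash mass = 27.118 - 26.812 = 0.306 g
Ash% = 0.306 / 3.83 x 100 = 7.99%


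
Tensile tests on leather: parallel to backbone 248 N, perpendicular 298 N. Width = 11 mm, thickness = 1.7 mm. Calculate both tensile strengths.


Area = 11 x 1.7 = 18.7 mm^2
TS (parallel) = 248 / 18.7 = 13.26 N/mm^2
TS (perpendicular) = 298 / 18.7 = 15.94 N/mm^2


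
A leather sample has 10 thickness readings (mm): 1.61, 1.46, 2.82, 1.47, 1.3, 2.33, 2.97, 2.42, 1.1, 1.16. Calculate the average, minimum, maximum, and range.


Average = 1.86 mm
Min = 1.1 mm
Max = 2.97 mm
Range = 1.87 mm


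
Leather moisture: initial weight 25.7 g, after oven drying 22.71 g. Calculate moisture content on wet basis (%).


Moisture = 25.7 - 22.71 = 2.99 g
MC = 2.99 / 25.7 x 100 = 11.6%


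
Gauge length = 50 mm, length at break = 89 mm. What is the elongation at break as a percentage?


Extension = 89 - 50 = 39 mm
Elongation = 39 / 50 x 100 = 78.0%


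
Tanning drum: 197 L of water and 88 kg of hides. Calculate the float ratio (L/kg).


Float ratio = water / hide weight
Ratio = 197 / 88 = 2.2


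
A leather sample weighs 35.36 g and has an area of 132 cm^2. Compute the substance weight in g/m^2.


2678.8 g/m^2

Substance weight = mass / area x 10000
SW = 35.36 / 132 x 10000
SW = 2678.8 g/m^2


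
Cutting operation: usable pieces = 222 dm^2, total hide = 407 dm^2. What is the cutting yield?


54.5%

Yield = usable / total x 100
Yield = 222 / 407 x 100 = 54.5%


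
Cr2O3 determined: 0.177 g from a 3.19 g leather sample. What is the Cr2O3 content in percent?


Cr2O3% = 0.177 / 3.19 x 100
Cr2O3% = 5.55%


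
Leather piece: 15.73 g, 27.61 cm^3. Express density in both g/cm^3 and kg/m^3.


Density = 15.73 / 27.61 = 0.570 g/cm^3
Convert: 0.570 x 1000 = 570 kg/m^3


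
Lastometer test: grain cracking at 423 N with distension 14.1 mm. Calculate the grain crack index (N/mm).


30.0 N/mm


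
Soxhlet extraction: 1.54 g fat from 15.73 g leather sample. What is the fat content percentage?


Fat content = 1.54 / 15.73 x 100
Fat = 9.8%


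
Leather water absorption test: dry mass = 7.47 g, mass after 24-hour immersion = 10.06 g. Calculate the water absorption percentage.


34.7%


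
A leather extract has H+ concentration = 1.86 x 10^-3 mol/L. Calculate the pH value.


pH = -log10[H+]
pH = -log10(1.86 x 10^-3) = 2.73


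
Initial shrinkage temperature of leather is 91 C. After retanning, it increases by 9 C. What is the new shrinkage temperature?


100 C


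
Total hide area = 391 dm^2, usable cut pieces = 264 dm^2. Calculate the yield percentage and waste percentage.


Yield = 264 / 391 x 100 = 67.5%
Waste = 391 - 264 = 127 dm^2
Waste% = 100 - 67.5 = 32.5%


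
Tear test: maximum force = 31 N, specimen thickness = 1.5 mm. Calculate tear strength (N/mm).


20.7 N/mm


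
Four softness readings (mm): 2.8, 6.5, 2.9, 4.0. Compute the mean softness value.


Sum = 2.8 + 6.5 + 2.9 + 4.0
Mean = 16.2 / 4 = 4.05 mm


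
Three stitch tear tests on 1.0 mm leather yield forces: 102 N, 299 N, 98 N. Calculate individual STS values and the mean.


STS1 = 102.0 N/mm
STS2 = 299.0 N/mm
STS3 = 98.0 N/mm
Mean = 166.3 N/mm


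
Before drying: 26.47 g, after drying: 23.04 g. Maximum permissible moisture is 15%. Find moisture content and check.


MC = (26.47 - 23.04) / 26.47 x 100 = 13.0%
Maximum: 15%
Acceptable: Yes


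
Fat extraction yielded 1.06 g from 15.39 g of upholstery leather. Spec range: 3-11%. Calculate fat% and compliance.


Fat% = 1.06 / 15.39 x 100 = 6.9%
Spec range: 3-11%
Compliant: Yes


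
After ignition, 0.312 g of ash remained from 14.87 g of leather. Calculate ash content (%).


2.10%


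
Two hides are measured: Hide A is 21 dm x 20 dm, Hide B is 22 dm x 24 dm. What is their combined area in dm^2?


948 dm^2

Hide A area = 21 x 20 = 420 dm^2
Hide B area = 22 x 24 = 528 dm^2
Total = 420 + 528 = 948 dm^2


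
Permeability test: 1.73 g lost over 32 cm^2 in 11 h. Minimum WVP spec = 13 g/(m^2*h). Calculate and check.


WVP = 1.73 / (32 x 11) x 10000 = 49.15 g/(m^2*h)
Minimum: 13 g/(m^2*h)
Meets spec: Yes


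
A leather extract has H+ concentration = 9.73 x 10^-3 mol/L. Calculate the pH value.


pH = 2.01


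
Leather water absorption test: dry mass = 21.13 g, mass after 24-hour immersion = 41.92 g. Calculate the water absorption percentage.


98.4%

Water absorbed = 41.92 - 21.13 = 20.79 g
WA% = 20.79 / 21.13 x 100 = 98.4%


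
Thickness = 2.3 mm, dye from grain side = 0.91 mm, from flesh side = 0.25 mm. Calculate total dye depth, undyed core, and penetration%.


Total dyed = 1.16 mm
Undyed core = 1.14 mm
Penetration = 50.4%


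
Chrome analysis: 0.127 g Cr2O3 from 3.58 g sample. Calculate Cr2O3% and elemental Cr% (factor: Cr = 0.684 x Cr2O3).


Cr2O3 = 3.55%
Cr = 2.43%

Cr2O3% = 0.127 / 3.58 x 100 = 3.55%
Cr% = 3.55 x 0.684 = 2.43%


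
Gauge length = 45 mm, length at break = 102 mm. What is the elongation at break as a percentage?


Extension = 102 - 45 = 57 mm
Elongation = 57 / 45 x 100 = 126.7%


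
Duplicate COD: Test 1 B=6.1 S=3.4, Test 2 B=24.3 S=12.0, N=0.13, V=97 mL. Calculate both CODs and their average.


COD1 = (6.1 - 3.4) x 0.13 x 8000 / 97 = 28.9 mg/L
COD2 = (24.3 - 12.0) x 0.13 x 8000 / 97 = 131.9 mg/L
Average = (28.9 + 131.9) / 2 = 80.4 mg/L


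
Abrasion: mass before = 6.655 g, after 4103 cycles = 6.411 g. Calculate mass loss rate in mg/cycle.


0.059 mg/cycle


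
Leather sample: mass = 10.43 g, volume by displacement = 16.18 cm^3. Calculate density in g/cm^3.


0.645 g/cm^3

Density = mass / volume
Density = 10.43 / 16.18 = 0.645 g/cm^3


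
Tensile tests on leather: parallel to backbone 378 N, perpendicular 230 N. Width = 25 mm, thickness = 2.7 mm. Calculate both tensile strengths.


Parallel = 5.60 N/mm^2
Perpendicular = 3.41 N/mm^2

Area = 25 x 2.7 = 67.5 mm^2
TS (parallel) = 378 / 67.5 = 5.60 N/mm^2
TS (perpendicular) = 230 / 67.5 = 3.41 N/mm^2


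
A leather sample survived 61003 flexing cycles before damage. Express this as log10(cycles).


4.79

log10(61003) = 4.79


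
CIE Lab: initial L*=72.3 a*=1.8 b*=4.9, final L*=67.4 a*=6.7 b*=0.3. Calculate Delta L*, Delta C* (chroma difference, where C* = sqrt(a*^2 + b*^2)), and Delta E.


Delta L* = -4.9
Delta C* = 1.49
Delta E = 8.32


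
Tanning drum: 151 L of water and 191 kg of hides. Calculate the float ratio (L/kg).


Float ratio = water / hide weight
Ratio = 151 / 191 = 0.8


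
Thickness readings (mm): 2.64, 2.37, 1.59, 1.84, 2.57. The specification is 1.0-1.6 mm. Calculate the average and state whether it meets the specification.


Average = 2.20 mm
Within specification: No


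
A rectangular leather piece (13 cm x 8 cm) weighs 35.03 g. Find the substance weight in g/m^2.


3368.3 g/m^2


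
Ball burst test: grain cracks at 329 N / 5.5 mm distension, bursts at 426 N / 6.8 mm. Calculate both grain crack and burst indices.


Crack index = 329 / 5.5 = 59.8 N/mm
Burst index = 426 / 6.8 = 62.6 N/mm


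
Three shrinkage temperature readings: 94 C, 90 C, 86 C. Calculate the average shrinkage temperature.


Average = (94 + 90 + 86) / 3
Average = 270 / 3 = 90.0 C


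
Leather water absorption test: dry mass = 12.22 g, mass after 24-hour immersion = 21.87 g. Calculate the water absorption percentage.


Water absorbed = 21.87 - 12.22 = 9.65 g
WA% = 9.65 / 12.22 x 100 = 79.0%


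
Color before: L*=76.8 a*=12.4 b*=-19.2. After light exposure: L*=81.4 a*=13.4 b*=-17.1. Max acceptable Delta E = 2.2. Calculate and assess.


Delta E = 5.15
Passes: No

dL = 4.6, da = 1.0, db = 2.1
dE = sqrt((4.6)^2 + (1.0)^2 + (2.1)^2) = 5.15
Max = 2.2
Passes: No


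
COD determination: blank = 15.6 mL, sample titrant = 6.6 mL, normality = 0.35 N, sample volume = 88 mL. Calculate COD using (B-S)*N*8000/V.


COD = (15.6 - 6.6) x 0.35 x 8000 / 88
COD = 9.0 x 0.35 x 8000 / 88
COD = 286.4 mg/L


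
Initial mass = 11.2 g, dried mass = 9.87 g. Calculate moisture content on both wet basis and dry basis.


Wet basis = 11.9%
Dry basis = 13.5%


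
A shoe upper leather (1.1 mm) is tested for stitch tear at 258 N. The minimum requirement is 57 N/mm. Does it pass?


STS = 258 / 1.1 = 234.5 N/mm
Minimum required: 57 N/mm
Passes: Yes


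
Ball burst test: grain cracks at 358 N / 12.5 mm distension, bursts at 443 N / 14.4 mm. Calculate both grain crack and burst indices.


Crack index = 358 / 12.5 = 28.6 N/mm
Burst index = 443 / 14.4 = 30.8 N/mm


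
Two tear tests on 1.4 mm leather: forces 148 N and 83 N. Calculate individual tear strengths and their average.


Tear 1 = 148 / 1.4 = 105.7 N/mm
Tear 2 = 83 / 1.4 = 59.3 N/mm
Average = (105.7 + 59.3) / 2 = 82.5 N/mm


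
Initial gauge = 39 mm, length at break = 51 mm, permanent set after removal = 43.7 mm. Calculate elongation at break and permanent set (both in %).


Elongation at break = (51 - 39) / 39 x 100 = 30.8%
Permanent set = (43.7 - 39) / 39 x 100 = 12.1%


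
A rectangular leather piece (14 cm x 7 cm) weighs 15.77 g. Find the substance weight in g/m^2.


1609.2 g/m^2


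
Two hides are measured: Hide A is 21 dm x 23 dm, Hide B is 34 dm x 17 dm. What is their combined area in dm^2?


1061 dm^2


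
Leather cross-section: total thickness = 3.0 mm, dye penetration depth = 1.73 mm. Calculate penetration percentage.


57.7%


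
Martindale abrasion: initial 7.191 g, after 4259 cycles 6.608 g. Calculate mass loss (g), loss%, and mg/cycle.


Loss = 7.191 - 6.608 = 0.583 g
Loss% = 0.583 / 7.191 x 100 = 8.11%
Rate = 0.583 / 4259 x 1000 = 0.137 mg/cycle


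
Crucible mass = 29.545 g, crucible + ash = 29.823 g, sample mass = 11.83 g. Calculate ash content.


Ash mass = 29.823 - 29.545 = 0.278 g
Ash% = 0.278 / 11.83 x 100 = 2.35%


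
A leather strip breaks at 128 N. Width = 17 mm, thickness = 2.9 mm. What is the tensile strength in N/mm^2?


Cross-sectional area = 17 x 2.9 = 49.3 mm^2
Tensile strength = 128 / 49.3 = 2.60 N/mm^2


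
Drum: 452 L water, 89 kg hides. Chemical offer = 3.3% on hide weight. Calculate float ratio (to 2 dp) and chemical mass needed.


Float ratio = 452 / 89 = 5.08
Chemical = 89 x 3.3 / 100 = 2.937 kg


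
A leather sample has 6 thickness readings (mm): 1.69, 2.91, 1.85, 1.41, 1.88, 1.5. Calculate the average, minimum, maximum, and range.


Sum = 11.24
Average = 11.24 / 6 = 1.87 mm
Minimum = 1.41 mm
Maximum = 2.91 mm
Range = 2.91 - 1.41 = 1.50 mm


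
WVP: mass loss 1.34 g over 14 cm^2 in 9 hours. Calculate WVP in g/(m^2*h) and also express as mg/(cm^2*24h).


WVP = 1.34 / (14 x 9) x 10000 = 106.35 g/(m^2*h)
Mass loss in mg = 1.34 x 1000 = 1340 mg
Per cm^2 per 24h in mg: 1340 x 24 / (14 x 9) = 32160 / 126 = 255.24 mg/(cm^2*24h)


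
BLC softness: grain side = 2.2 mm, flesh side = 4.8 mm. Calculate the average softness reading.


Average = (2.2 + 4.8) / 2
Average = 3.50 mm


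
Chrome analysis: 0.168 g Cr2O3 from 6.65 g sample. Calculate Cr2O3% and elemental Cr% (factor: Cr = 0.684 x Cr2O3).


Cr2O3 = 2.53%
Cr = 1.73%


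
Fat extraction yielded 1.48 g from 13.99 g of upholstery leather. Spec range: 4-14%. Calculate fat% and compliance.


Fat% = 1.48 / 13.99 x 100 = 10.6%
Spec range: 4-14%
Compliant: Yes


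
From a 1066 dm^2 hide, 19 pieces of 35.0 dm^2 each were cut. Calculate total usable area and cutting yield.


Total usable = 19 x 35.0 = 665.0 dm^2
Yield = 665.0 / 1066 x 100 = 62.4%


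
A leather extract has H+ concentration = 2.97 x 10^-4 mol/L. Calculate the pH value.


pH = 3.53

pH = -log10[H+]
pH = -log10(2.97 x 10^-4) = 3.53


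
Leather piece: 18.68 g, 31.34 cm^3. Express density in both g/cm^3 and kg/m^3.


Density = 18.68 / 31.34 = 0.596 g/cm^3
Convert: 0.596 x 1000 = 596 kg/m^3


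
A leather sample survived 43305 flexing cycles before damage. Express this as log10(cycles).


4.64

log10(43305) = 4.64


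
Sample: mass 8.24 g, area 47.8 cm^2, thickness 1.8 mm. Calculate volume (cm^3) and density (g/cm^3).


Volume = 8.604 cm^3
Density = 0.958 g/cm^3

Thickness in cm = 1.8 / 10 = 0.18 cm
Volume = 47.8 x 0.18 = 8.604 cm^3
Density = 8.24 / 8.604 = 0.958 g/cm^3


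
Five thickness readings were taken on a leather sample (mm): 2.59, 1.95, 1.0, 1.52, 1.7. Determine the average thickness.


Sum = 2.59 + 1.95 + 1.0 + 1.52 + 1.7 = 8.76
Average = 8.76 / 5 = 1.75 mm


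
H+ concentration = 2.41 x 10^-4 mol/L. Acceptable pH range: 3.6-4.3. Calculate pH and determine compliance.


pH = -log10(2.41 x 10^-4) = 3.62
Range: 3.6 to 4.3
Compliant: Yes


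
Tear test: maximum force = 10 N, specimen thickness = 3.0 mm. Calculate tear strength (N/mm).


Tear strength = force / thickness
Tear = 10 / 3.0 = 3.3 N/mm


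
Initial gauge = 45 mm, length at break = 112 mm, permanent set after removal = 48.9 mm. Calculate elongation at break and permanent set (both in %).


Elongation at break = 148.9%
Permanent set = 8.7%

Elongation at break = (112 - 45) / 45 x 100 = 148.9%
Permanent set = (48.9 - 45) / 45 x 100 = 8.7%


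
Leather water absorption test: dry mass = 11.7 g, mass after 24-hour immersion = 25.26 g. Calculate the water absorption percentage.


115.9%


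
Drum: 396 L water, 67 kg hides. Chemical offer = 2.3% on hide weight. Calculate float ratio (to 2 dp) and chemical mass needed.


Float ratio = 5.91
Chemical needed = 1.541 kg

Float ratio = 396 / 67 = 5.91
Chemical = 67 x 2.3 / 100 = 1.541 kg


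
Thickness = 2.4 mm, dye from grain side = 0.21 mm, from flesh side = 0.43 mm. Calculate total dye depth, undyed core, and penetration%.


Total dyed = 0.21 + 0.43 = 0.64 mm
Undyed core = 2.4 - 0.64 = 1.76 mm
Penetration = 0.64 / 2.4 x 100 = 26.7%


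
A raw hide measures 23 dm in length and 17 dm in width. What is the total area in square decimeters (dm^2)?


391 dm^2

Area = length x width
Area = 23 x 17 = 391 dm^2


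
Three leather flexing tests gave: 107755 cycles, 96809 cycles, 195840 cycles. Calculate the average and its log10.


Average = (107755 + 96809 + 195840) / 3 = 133468 cycles
log10(133468) = 5.13


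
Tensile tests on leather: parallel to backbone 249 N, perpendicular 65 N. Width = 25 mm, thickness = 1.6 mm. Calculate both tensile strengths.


Parallel = 6.23 N/mm^2
Perpendicular = 1.63 N/mm^2


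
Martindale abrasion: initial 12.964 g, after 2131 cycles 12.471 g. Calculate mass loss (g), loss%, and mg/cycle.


Loss = 12.964 - 12.471 = 0.493 g
Loss% = 0.493 / 12.964 x 100 = 3.80%
Rate = 0.493 / 2131 x 1000 = 0.231 mg/cycle


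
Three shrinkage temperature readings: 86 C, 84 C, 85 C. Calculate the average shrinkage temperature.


85.0 C


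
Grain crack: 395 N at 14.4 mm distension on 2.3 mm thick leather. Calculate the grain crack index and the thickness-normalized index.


Crack index = 27.4 N/mm
Normalized index = 11.9 N/mm per mm

Crack index = 395 / 14.4 = 27.4 N/mm
Normalized = 27.4 / 2.3 = 11.9 N/mm per mm


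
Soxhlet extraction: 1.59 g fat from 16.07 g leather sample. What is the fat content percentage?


9.9%

Fat content = 1.59 / 16.07 x 100
Fat = 9.9%


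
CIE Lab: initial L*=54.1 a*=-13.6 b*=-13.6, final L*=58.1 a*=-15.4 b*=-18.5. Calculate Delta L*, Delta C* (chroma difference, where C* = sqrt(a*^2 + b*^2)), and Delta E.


Delta L* = 58.1 - 54.1 = 4.0
C1* = sqrt((-13.6)^2 + (-13.6)^2) = 19.233
C2* = sqrt((-15.4)^2 + (-18.5)^2) = 24.071
Delta C* = 24.071 - 19.233 = 4.84
Delta E = sqrt((4.0)^2 + (-1.8)^2 + (-4.9)^2) = 6.58


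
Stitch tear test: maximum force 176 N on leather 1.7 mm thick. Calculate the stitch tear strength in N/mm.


103.5 N/mm


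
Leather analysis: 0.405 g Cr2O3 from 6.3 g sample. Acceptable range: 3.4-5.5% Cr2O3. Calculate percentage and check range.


Cr2O3 = 6.43%
Within range: No


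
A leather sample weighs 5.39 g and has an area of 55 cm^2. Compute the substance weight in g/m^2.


980.0 g/m^2


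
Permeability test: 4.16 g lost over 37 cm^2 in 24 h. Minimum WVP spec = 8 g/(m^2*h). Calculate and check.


WVP = 46.85 g/(m^2*h)
Meets specification: Yes

WVP = 4.16 / (37 x 24) x 10000 = 46.85 g/(m^2*h)
Minimum: 8 g/(m^2*h)
Meets spec: Yes


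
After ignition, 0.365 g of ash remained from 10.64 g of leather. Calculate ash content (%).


3.43%

Ash% = 0.365 / 10.64 x 100
Ash% = 3.43%


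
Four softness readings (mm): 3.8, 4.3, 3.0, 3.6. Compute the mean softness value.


3.68 mm

Sum = 3.8 + 4.3 + 3.0 + 3.6
Mean = 14.7 / 4 = 3.68 mm


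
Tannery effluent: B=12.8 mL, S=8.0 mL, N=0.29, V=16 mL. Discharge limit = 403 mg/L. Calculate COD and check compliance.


COD = 696.0 mg/L
Compliant: No

COD = (12.8 - 8.0) x 0.29 x 8000 / 16 = 696.0 mg/L
Limit: 403 mg/L
Compliant: No


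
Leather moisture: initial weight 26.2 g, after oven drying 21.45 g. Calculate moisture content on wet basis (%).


Moisture = 26.2 - 21.45 = 4.75 g
MC = 4.75 / 26.2 x 100 = 18.1%


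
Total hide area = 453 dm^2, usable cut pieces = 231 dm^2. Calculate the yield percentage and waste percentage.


Yield = 231 / 453 x 100 = 51.0%
Waste = 453 - 231 = 222 dm^2
Waste% = 100 - 51.0 = 49.0%


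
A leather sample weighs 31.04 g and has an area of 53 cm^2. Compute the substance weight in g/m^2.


5856.6 g/m^2

Substance weight = mass / area x 10000
SW = 31.04 / 53 x 10000
SW = 5856.6 g/m^2


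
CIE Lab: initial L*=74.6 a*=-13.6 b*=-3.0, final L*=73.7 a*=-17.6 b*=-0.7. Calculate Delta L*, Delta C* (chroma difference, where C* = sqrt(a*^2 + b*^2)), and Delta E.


Delta L* = 73.7 - 74.6 = -0.9
C1* = sqrt((-13.6)^2 + (-3.0)^2) = 13.927
C2* = sqrt((-17.6)^2 + (-0.7)^2) = 17.614
Delta C* = 17.614 - 13.927 = 3.69
Delta E = sqrt((-0.9)^2 + (-4.0)^2 + (2.3)^2) = 4.70


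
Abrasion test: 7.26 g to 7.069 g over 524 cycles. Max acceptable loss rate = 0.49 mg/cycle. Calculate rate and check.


Loss = 7.26 - 7.069 = 0.191 g
Rate = 0.191 g / 524 cycles x 1000 = 0.365 mg/cycle
Max = 0.49 mg/cycle
Passes: Yes


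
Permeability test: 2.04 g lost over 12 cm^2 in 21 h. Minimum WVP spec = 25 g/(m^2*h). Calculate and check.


WVP = 80.95 g/(m^2*h)
Meets specification: Yes

WVP = 2.04 / (12 x 21) x 10000 = 80.95 g/(m^2*h)
Minimum: 25 g/(m^2*h)
Meets spec: Yes


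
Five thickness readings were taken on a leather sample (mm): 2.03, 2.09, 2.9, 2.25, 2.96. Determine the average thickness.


2.45 mm


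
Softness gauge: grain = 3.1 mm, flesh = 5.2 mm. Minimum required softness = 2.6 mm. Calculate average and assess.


Average = (3.1 + 5.2) / 2 = 4.15 mm
Minimum = 2.6 mm
Meets requirement: Yes


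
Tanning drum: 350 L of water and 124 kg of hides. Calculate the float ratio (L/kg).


Float ratio = water / hide weight
Ratio = 350 / 124 = 2.8


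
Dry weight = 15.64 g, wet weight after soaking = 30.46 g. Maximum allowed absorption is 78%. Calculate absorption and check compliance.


WA = (30.46 - 15.64) / 15.64 x 100 = 94.8%
Maximum allowed: 78%
Compliant: No


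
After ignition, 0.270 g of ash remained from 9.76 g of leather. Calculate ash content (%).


Ash% = 0.270 / 9.76 x 100
Ash% = 2.77%


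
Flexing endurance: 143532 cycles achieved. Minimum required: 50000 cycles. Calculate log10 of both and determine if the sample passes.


log10(143532) = 5.16
log10(50000) = 4.70
Passes: Yes


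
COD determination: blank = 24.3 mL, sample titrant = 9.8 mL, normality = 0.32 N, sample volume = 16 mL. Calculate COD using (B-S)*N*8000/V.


COD = (24.3 - 9.8) x 0.32 x 8000 / 16
COD = 14.5 x 0.32 x 8000 / 16
COD = 2320.0 mg/L


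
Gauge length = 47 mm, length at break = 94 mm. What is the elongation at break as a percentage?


100.0%


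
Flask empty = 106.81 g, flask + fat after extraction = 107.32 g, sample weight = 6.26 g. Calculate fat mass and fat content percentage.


Fat mass = 107.32 - 106.81 = 0.51 g
Fat% = 0.51 / 6.26 x 100 = 8.1%


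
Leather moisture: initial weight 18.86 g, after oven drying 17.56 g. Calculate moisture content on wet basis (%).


6.9%

Moisture = 18.86 - 17.56 = 1.30 g
MC = 1.30 / 18.86 x 100 = 6.9%


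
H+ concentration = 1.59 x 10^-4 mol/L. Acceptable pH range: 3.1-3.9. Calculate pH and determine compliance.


pH = -log10(1.59 x 10^-4) = 3.80
Range: 3.1 to 3.9
Compliant: Yes


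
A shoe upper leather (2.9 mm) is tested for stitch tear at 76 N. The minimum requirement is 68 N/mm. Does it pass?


STS = 26.2 N/mm
Passes: No


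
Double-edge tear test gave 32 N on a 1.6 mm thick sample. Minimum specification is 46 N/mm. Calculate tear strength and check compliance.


Tear strength = 32 / 1.6 = 20.0 N/mm
Required minimum = 46 N/mm
Compliant: No


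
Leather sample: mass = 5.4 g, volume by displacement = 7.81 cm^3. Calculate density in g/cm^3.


0.691 g/cm^3


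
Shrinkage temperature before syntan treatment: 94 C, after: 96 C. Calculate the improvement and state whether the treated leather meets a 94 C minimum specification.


Improvement = 2 C
Meets 94 C spec: Yes

Improvement = 96 - 94 = 2 C
Spec check: 96 C >= 94 C? Yes


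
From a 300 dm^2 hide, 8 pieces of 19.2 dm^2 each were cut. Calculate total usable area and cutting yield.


Usable area = 153.6 dm^2
Yield = 51.2%


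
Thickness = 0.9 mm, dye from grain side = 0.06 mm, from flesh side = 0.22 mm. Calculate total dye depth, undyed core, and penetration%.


Total dyed = 0.28 mm
Undyed core = 0.62 mm
Penetration = 31.1%


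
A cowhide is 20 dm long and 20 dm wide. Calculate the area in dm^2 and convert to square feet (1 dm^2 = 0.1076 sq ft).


400 dm^2
43.04 sq ft


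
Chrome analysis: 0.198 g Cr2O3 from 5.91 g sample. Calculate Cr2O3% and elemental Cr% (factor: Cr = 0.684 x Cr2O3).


Cr2O3% = 0.198 / 5.91 x 100 = 3.35%
Cr% = 3.35 x 0.684 = 2.29%


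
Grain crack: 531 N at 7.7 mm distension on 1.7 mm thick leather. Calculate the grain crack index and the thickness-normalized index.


Crack index = 69.0 N/mm
Normalized index = 40.6 N/mm per mm

Crack index = 531 / 7.7 = 69.0 N/mm
Normalized = 69.0 / 1.7 = 40.6 N/mm per mm


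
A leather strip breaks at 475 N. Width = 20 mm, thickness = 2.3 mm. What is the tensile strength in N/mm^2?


10.33 N/mm^2


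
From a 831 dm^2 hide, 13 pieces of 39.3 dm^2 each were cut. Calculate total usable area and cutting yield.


Usable area = 510.9 dm^2
Yield = 61.5%

Total usable = 13 x 39.3 = 510.9 dm^2
Yield = 510.9 / 831 x 100 = 61.5%


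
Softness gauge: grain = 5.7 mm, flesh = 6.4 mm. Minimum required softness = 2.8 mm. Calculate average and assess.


Average softness = 6.05 mm
Meets requirement: Yes


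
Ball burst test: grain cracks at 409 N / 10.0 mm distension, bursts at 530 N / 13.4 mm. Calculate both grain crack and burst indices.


Crack index = 409 / 10.0 = 40.9 N/mm
Burst index = 530 / 13.4 = 39.6 N/mm


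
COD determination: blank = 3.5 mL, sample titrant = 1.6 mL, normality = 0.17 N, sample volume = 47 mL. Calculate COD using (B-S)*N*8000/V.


55.0 mg/L


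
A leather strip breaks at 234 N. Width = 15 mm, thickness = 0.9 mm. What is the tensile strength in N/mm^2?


Cross-sectional area = 15 x 0.9 = 13.5 mm^2
Tensile strength = 234 / 13.5 = 17.33 N/mm^2


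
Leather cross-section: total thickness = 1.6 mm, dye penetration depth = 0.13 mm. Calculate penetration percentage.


8.1%

Penetration% = 0.13 / 1.6 x 100
Penetration = 8.1%


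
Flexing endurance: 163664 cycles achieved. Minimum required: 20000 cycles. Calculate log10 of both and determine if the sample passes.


Achieved: log10 = 5.21
Required: log10 = 4.30
Passes: Yes

log10(163664) = 5.21
log10(20000) = 4.30
Passes: Yes


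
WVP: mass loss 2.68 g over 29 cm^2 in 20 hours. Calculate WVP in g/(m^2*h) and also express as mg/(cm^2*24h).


WVP = 2.68 / (29 x 20) x 10000 = 46.21 g/(m^2*h)
Mass loss in mg = 2.68 x 1000 = 2680 mg
Per cm^2 per 24h in mg: 2680 x 24 / (29 x 20) = 64320 / 580 = 110.90 mg/(cm^2*24h)


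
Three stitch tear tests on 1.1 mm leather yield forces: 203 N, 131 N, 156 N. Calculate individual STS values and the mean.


STS1 = 203 / 1.1 = 184.5 N/mm
STS2 = 131 / 1.1 = 119.1 N/mm
STS3 = 156 / 1.1 = 141.8 N/mm
Mean = (184.5 + 119.1 + 141.8) / 3 = 148.5 N/mm


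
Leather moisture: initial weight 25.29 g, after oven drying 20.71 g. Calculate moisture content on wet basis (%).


18.1%


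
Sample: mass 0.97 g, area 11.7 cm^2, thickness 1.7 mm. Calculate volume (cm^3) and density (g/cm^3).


Volume = 1.989 cm^3
Density = 0.488 g/cm^3


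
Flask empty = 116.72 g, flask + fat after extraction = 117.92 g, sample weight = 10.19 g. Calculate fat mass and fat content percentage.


Fat mass = 1.20 g
Fat content = 11.8%


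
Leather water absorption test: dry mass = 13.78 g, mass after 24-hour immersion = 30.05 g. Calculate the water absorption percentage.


118.1%

Water absorbed = 30.05 - 13.78 = 16.27 g
WA% = 16.27 / 13.78 x 100 = 118.1%


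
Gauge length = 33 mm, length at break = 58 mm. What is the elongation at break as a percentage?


75.8%


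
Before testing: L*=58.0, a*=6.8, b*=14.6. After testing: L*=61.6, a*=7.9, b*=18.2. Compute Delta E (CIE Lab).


dL = 61.6 - 58.0 = 3.6
da = 7.9 - 6.8 = 1.1
db = 18.2 - 14.6 = 3.6
dE = sqrt((3.6)^2 + (1.1)^2 + (3.6)^2) = 5.21


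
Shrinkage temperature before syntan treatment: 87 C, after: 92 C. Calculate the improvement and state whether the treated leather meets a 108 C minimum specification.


Improvement = 5 C
Meets 108 C spec: No

Improvement = 92 - 87 = 5 C
Spec check: 92 C >= 108 C? No


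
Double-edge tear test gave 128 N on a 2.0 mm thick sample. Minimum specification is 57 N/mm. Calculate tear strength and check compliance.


Tear strength = 128 / 2.0 = 64.0 N/mm
Required minimum = 57 N/mm
Compliant: Yes


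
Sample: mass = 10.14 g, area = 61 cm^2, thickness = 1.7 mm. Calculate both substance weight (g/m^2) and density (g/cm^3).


Substance weight = 1662.3 g/m^2
Density = 0.978 g/cm^3

SW = 10.14 / 61 x 10000 = 1662.3 g/m^2
Volume = 61 x 1.7 / 10 = 10.37 cm^3
Density = 10.14 / 10.37 = 0.978 g/cm^3


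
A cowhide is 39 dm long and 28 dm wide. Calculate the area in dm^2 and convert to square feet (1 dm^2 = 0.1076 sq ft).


Area = 39 x 28 = 1092 dm^2
Conversion: 1092 x 0.1076 = 117.50 sq ft


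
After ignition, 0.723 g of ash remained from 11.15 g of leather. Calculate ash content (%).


Ash% = 0.723 / 11.15 x 100
Ash% = 6.48%


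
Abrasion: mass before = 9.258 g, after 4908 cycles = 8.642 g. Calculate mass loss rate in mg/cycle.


Mass loss = 9.258 - 8.642 = 0.616 g
Rate = 0.616 / 4908 x 1000 = 0.126 mg/cycle


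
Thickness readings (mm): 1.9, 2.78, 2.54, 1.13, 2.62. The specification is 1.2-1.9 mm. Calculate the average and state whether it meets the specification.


Sum = 10.97
Average = 10.97 / 5 = 2.19 mm
Specification range: 1.2 to 1.9 mm
Within spec: No


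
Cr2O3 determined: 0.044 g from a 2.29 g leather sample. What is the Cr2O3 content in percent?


1.92%

Cr2O3% = 0.044 / 2.29 x 100
Cr2O3% = 1.92%


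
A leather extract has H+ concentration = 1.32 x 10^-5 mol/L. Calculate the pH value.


pH = -log10[H+]
pH = -log10(1.32 x 10^-5) = 4.88
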